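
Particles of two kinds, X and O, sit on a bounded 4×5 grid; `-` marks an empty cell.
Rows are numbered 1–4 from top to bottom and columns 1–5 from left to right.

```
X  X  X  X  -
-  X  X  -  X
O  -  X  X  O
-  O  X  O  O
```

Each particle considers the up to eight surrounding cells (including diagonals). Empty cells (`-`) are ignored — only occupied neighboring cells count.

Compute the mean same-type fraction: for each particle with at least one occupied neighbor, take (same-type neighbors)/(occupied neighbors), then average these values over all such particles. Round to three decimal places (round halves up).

0.709

(1,1)X 2/2
(1,2)X 4/4
(1,3)X 4/4
(1,4)X 3/3
(2,2)X 5/6
(2,3)X 6/6
(2,5)X 2/3
(3,1)O 1/2
(3,3)X 4/6
(3,4)X 4/7
(3,5)O 2/4
(4,2)O 1/3
(4,3)X 2/4
(4,4)O 2/5
(4,5)O 2/3
Sum over 15 particles: 2/2 + 4/4 + 4/4 + 3/3 + 5/6 + 6/6 + 2/3 + 1/2 + 4/6 + 4/7 + 2/4 + 1/3 + 2/4 + 2/5 + 2/3 = 1117/105; mean = 1117/105 ÷ 15 = 1117/1575 = 0.709206… → 0.709.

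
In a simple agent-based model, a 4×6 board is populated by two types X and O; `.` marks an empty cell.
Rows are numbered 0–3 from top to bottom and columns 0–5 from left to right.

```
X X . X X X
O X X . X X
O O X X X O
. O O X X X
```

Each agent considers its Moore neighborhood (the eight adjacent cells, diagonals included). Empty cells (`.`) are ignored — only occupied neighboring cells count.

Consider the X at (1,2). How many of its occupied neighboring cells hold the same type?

5

Occupied neighbors of (1,2): (0,1)=X, (0,3)=X, (1,1)=X, (2,1)=O, (2,2)=X, (2,3)=X.
Same type (X): 5 of 6.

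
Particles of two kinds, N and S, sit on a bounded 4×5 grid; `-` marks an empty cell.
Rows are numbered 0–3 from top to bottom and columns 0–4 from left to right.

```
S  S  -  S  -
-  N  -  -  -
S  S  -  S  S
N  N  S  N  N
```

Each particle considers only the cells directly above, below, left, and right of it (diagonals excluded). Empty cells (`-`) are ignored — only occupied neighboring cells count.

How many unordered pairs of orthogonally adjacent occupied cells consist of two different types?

8

Scan each occupied cell's neighbors to the right and below so each pair is counted once.
Row 0: S(0,0)–S(0,1)= S(0,1)–N(1,1)≠  → 1/2 unlike.
Row 1: N(1,1)–S(2,1)≠  → 1/1 unlike.
Row 2: S(2,0)–S(2,1)= S(2,0)–N(3,0)≠ S(2,1)–N(3,1)≠ S(2,3)–S(2,4)= S(2,3)–N(3,3)≠ S(2,4)–N(3,4)≠  → 4/6 unlike.
Row 3: N(3,0)–N(3,1)= N(3,1)–S(3,2)≠ S(3,2)–N(3,3)≠ N(3,3)–N(3,4)=  → 2/4 unlike.
Total adjacent occupied pairs: 13; unlike-type pairs: 8.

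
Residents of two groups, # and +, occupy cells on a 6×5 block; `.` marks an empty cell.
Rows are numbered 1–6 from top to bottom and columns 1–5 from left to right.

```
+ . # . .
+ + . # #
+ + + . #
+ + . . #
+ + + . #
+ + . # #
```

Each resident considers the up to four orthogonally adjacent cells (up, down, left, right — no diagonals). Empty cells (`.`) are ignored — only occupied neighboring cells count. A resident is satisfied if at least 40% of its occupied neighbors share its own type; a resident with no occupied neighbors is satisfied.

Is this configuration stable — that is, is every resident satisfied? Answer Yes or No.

Row 1: (1,1)+ 1/1 satisfied · (1,3)# 0/0 satisfied
Row 2: (2,1)+ 3/3 satisfied · (2,2)+ 2/2 satisfied · (2,4)# 1/1 satisfied · (2,5)# 2/2 satisfied
Row 3: (3,1)+ 3/3 satisfied · (3,2)+ 4/4 satisfied · (3,3)+ 1/1 satisfied · (3,5)# 2/2 satisfied
Row 4: (4,1)+ 3/3 satisfied · (4,2)+ 3/3 satisfied · (4,5)# 2/2 satisfied
Row 5: (5,1)+ 3/3 satisfied · (5,2)+ 4/4 satisfied · (5,3)+ 1/1 satisfied · (5,5)# 2/2 satisfied
Row 6: (6,1)+ 2/2 satisfied · (6,2)+ 2/2 satisfied · (6,4)# 1/1 satisfied · (6,5)# 2/2 satisfied
All meet the threshold, so the configuration is stable.

Yes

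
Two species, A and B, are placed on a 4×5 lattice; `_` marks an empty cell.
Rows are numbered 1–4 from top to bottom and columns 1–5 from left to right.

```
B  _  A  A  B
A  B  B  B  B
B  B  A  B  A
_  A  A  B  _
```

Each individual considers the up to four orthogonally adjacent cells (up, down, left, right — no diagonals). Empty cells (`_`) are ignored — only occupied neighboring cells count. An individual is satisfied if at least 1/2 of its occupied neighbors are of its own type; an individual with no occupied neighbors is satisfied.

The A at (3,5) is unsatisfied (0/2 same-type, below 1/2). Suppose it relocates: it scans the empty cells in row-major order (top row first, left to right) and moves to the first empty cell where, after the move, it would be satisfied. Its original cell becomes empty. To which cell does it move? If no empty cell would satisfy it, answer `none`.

Vacating (3,5). Empty cells in order:
  (1,2): 1/3 same-type → still unsatisfied.
  (4,1): 1/2 same-type → satisfied — stop here.

(4,1)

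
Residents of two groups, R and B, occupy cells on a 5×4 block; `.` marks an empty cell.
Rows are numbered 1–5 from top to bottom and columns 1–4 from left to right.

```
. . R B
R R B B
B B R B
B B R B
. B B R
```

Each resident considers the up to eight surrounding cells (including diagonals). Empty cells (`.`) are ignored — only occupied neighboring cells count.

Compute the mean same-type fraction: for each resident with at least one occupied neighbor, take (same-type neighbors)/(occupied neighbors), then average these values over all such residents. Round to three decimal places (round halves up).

Row 1: (1,3)R 1/4 · (1,4)B 2/3
Row 2: (2,1)R 1/3 · (2,2)R 3/6 · (2,3)B 4/7 · (2,4)B 3/5
Row 3: (3,1)B 3/5 · (3,2)B 4/8 · (3,3)R 2/8 · (3,4)B 3/5
Row 4: (4,1)B 4/4 · (4,2)B 5/7 · (4,3)R 2/8 · (4,4)B 2/5
Row 5: (5,2)B 3/4 · (5,3)B 3/5 · (5,4)R 1/3
Sum over 17 residents: 1/4 + 2/3 + 1/3 + 3/6 + 4/7 + 3/5 + 3/5 + 4/8 + 2/8 + 3/5 + 4/4 + 5/7 + 2/8 + 2/5 + 3/4 + 3/5 + 1/3 = 1873/210; mean = 1873/210 ÷ 17 = 1873/3570 = 0.524649… → 0.525.

0.525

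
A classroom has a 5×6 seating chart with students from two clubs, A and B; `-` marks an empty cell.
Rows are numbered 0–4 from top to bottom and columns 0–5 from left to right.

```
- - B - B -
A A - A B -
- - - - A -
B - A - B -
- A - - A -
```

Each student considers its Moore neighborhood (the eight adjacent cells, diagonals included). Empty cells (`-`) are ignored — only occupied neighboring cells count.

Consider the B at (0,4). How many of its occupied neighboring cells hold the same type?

1

Occupied neighbors of (0,4): (1,3)=A, (1,4)=B.
Same type (B): 1 of 2.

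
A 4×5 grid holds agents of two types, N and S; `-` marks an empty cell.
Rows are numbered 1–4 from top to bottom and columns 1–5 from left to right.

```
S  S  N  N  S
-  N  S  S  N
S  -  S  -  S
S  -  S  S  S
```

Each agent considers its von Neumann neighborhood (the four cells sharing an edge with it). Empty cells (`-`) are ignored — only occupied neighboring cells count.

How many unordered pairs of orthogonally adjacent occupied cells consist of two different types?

9

Scan each occupied cell's neighbors to the right and below so each pair is counted once.
From row 1: 6 unlike of 8 pairs (running 6/8).
From row 2: 3 unlike of 5 pairs (running 9/13).
From row 3: 0 unlike of 3 pairs (running 9/16).
From row 4: 0 unlike of 2 pairs (running 9/18).
Total adjacent occupied pairs: 18; unlike-type pairs: 9.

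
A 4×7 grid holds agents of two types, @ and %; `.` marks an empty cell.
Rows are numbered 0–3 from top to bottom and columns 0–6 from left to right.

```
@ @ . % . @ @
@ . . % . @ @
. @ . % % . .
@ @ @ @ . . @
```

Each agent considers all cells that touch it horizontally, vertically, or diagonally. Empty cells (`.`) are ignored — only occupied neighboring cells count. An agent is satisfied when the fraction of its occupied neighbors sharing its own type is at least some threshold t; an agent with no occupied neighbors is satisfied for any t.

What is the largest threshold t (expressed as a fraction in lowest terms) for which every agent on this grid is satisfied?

1/3

(0,0)@ 2/2
(0,1)@ 2/2
(0,3)% 1/1
(0,5)@ 3/3
(0,6)@ 3/3
(1,0)@ 3/3
(1,3)% 3/3
(1,5)@ 3/4
(1,6)@ 3/3
(2,1)@ 4/4
(2,3)% 2/4
(2,4)% 2/4
(3,0)@ 2/2
(3,1)@ 3/3
(3,2)@ 3/4
(3,3)@ 1/3
(3,6)@ — no occupied neighbors
The smallest same-type fraction is 1/3 at (3,3), which reduces to 1/3. Any threshold above that leaves this agent unsatisfied.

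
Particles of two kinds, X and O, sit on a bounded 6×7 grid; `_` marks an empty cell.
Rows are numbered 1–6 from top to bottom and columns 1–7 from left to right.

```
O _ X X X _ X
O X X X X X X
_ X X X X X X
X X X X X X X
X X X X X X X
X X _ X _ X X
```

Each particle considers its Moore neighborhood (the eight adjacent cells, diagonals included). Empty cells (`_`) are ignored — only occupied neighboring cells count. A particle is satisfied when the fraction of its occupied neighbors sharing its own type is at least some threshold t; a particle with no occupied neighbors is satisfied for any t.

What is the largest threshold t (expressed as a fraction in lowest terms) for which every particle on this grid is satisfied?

Row 1: (1,1)O 1/2 · (1,3)X 4/4 · (1,4)X 5/5 · (1,5)X 4/4 · (1,7)X 2/2
Row 2: (2,1)O 1/3 · (2,2)X 4/6 · (2,3)X 7/7 · (2,4)X 8/8 · (2,5)X 7/7 · (2,6)X 7/7 · (2,7)X 4/4
Row 3: (3,2)X 6/7 · (3,3)X 8/8 · (3,4)X 8/8 · (3,5)X 8/8 · (3,6)X 8/8 · (3,7)X 5/5
Row 4: (4,1)X 4/4 · (4,2)X 7/7 · (4,3)X 8/8 · (4,4)X 8/8 · (4,5)X 8/8 · (4,6)X 8/8 · (4,7)X 5/5
Row 5: (5,1)X 5/5 · (5,2)X 7/7 · (5,3)X 7/7 · (5,4)X 6/6 · (5,5)X 7/7 · (5,6)X 7/7 · (5,7)X 5/5
Row 6: (6,1)X 3/3 · (6,2)X 4/4 · (6,4)X 3/3 · (6,6)X 4/4 · (6,7)X 3/3
The smallest same-type fraction is 1/3 at (2,1), which reduces to 1/3. Any threshold above that leaves this particle unsatisfied.

1/3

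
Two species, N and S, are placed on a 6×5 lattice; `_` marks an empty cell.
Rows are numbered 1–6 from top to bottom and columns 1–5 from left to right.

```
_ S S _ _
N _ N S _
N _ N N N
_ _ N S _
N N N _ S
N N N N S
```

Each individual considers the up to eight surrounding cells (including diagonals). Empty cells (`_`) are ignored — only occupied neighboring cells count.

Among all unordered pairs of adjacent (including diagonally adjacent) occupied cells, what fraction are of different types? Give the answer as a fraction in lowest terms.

7/20

Scan each occupied cell's neighbors to the right and below (and the two forward diagonals) so each pair is counted once.
Row 1: S(1,2)–S(1,3)= S(1,2)–N(2,3)≠ S(1,2)–N(2,1)≠ S(1,3)–N(2,3)≠ S(1,3)–S(2,4)=  → 3/5 unlike.
Row 2: N(2,1)–N(3,1)= N(2,3)–S(2,4)≠ N(2,3)–N(3,3)= N(2,3)–N(3,4)= S(2,4)–N(3,4)≠ S(2,4)–N(3,5)≠ S(2,4)–N(3,3)≠  → 4/7 unlike.
Row 3: N(3,3)–N(3,4)= N(3,3)–N(4,3)= N(3,3)–S(4,4)≠ N(3,4)–N(3,5)= N(3,4)–S(4,4)≠ N(3,4)–N(4,3)= N(3,5)–S(4,4)≠  → 3/7 unlike.
Row 4: N(4,3)–S(4,4)≠ N(4,3)–N(5,3)= N(4,3)–N(5,2)= S(4,4)–S(5,5)= S(4,4)–N(5,3)≠  → 2/5 unlike.
Row 5: N(5,1)–N(5,2)= N(5,1)–N(6,1)= N(5,1)–N(6,2)= N(5,2)–N(5,3)= N(5,2)–N(6,2)= N(5,2)–N(6,3)= N(5,2)–N(6,1)= N(5,3)–N(6,3)= N(5,3)–N(6,4)= N(5,3)–N(6,2)= S(5,5)–S(6,5)= S(5,5)–N(6,4)≠  → 1/12 unlike.
Row 6: N(6,1)–N(6,2)= N(6,2)–N(6,3)= N(6,3)–N(6,4)= N(6,4)–S(6,5)≠  → 1/4 unlike.
Total adjacent occupied pairs: 40; unlike-type pairs: 14.
14/40 reduces to 7/20.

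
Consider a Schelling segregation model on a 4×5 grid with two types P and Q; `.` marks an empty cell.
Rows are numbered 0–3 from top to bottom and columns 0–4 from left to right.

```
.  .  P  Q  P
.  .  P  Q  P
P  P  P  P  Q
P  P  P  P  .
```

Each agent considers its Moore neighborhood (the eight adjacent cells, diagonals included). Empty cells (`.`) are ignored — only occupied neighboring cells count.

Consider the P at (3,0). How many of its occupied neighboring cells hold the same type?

3

Occupied neighbors of (3,0): (2,0)=P, (2,1)=P, (3,1)=P.
Same type (P): 3 of 3.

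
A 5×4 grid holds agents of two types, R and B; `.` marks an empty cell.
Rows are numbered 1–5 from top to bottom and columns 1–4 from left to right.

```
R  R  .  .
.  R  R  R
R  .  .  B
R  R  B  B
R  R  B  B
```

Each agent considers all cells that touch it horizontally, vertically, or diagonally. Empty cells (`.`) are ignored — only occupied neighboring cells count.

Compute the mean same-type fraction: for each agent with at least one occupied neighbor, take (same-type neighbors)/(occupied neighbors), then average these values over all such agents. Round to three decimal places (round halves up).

(1,1)R 2/2
(1,2)R 3/3
(2,2)R 4/4
(2,3)R 3/4
(2,4)R 1/2
(3,1)R 3/3
(3,4)B 2/4
(4,1)R 4/4
(4,2)R 4/6
(4,3)B 4/6
(4,4)B 4/4
(5,1)R 3/3
(5,2)R 3/5
(5,3)B 3/5
(5,4)B 3/3
Sum over 15 agents: 2/2 + 3/3 + 4/4 + 3/4 + 1/2 + 3/3 + 2/4 + 4/4 + 4/6 + 4/6 + 4/4 + 3/3 + 3/5 + 3/5 + 3/3 = 737/60; mean = 737/60 ÷ 15 = 737/900 = 0.818888… → 0.819.

0.819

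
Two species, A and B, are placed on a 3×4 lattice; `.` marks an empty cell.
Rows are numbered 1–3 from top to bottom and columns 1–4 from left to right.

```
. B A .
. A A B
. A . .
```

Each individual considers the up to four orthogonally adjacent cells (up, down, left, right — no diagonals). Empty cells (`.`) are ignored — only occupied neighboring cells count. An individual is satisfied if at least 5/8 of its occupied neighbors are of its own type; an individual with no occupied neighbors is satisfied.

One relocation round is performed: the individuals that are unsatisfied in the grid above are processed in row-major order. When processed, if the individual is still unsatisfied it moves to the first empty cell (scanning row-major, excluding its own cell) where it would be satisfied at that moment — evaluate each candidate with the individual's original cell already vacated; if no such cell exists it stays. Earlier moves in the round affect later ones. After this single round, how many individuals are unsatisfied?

0

Initially unsatisfied (in order): (1,2), (1,3), (2,4).
  (1,2) → (1,1).
  (1,3): now satisfied by earlier moves; stays.
  (2,4) → (3,4).
Resulting grid:
B . A .
. A A .
. A . B
All satisfied now.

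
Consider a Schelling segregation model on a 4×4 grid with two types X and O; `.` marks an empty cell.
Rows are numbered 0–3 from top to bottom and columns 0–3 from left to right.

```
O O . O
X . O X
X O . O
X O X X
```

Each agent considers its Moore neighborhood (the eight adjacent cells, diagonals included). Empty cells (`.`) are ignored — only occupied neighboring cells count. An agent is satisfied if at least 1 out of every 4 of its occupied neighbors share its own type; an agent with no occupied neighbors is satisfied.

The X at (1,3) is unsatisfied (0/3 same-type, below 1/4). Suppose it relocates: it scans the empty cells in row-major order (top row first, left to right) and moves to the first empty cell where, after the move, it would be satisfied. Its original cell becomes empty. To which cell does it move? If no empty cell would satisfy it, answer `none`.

Vacating (1,3). Empty cells in order:
  (0,2): 0/3 same-type → still unsatisfied.
  (1,1): 2/6 same-type → satisfied — stop here.

(1,1)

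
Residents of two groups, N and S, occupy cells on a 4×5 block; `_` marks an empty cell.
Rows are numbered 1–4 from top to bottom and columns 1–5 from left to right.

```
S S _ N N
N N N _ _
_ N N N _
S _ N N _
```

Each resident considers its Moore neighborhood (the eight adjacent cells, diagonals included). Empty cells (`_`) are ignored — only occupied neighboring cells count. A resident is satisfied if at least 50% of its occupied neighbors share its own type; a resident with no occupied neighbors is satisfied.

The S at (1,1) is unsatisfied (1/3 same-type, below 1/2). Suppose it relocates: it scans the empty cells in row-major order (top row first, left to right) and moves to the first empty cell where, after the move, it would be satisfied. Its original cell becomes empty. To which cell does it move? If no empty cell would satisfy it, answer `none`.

Vacating (1,1). Empty cells in order:
  (1,3): 1/4 same-type → still unsatisfied.
  (2,4): 0/5 same-type → still unsatisfied.
  (2,5): 0/3 same-type → still unsatisfied.
  (3,1): 1/4 same-type → still unsatisfied.
  (3,5): 0/2 same-type → still unsatisfied.
  (4,2): 1/4 same-type → still unsatisfied.
  (4,5): 0/2 same-type → still unsatisfied.

none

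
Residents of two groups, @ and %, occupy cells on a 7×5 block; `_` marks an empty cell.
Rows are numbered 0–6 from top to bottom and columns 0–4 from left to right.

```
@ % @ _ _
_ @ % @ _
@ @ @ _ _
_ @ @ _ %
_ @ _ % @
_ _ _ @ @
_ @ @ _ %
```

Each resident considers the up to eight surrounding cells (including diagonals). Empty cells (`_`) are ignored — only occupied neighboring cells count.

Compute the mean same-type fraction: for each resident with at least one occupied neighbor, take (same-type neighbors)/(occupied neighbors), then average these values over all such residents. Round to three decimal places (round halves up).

0.628

Row 0: (0,0)@ 1/2 · (0,1)% 1/4 · (0,2)@ 2/4
Row 1: (1,1)@ 5/7 · (1,2)% 1/6 · (1,3)@ 2/3
Row 2: (2,0)@ 3/3 · (2,1)@ 5/6 · (2,2)@ 5/6
Row 3: (3,1)@ 5/5 · (3,2)@ 4/5 · (3,4)% 1/2
Row 4: (4,1)@ 2/2 · (4,3)% 1/5 · (4,4)@ 2/4
Row 5: (5,3)@ 3/5 · (5,4)@ 2/4
Row 6: (6,1)@ 1/1 · (6,2)@ 2/2 · (6,4)% 0/2
Sum over 20 residents: 1/2 + 1/4 + 2/4 + 5/7 + 1/6 + 2/3 + 3/3 + 5/6 + 5/6 + 5/5 + 4/5 + 1/2 + 2/2 + 1/5 + 2/4 + 3/5 + 2/4 + 1/1 + 2/2 + 0/2 = 1759/140; mean = 1759/140 ÷ 20 = 1759/2800 = 0.628214… → 0.628.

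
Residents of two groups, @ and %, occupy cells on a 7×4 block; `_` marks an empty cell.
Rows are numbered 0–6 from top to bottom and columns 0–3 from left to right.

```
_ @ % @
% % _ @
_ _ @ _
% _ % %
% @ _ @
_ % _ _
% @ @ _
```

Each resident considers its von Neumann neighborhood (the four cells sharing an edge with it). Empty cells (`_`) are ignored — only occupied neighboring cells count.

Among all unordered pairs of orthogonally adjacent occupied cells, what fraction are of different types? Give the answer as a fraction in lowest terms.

9/14

Scan each occupied cell's neighbors to the right and below so each pair is counted once.
From row 0: 3 unlike of 4 pairs (running 3/4).
From row 1: 0 unlike of 1 pairs (running 3/5).
From row 2: 1 unlike of 1 pairs (running 4/6).
From row 3: 1 unlike of 3 pairs (running 5/9).
From row 4: 2 unlike of 2 pairs (running 7/11).
From row 5: 1 unlike of 1 pairs (running 8/12).
From row 6: 1 unlike of 2 pairs (running 9/14).
Total adjacent occupied pairs: 14; unlike-type pairs: 9.
9/14 is already in lowest terms.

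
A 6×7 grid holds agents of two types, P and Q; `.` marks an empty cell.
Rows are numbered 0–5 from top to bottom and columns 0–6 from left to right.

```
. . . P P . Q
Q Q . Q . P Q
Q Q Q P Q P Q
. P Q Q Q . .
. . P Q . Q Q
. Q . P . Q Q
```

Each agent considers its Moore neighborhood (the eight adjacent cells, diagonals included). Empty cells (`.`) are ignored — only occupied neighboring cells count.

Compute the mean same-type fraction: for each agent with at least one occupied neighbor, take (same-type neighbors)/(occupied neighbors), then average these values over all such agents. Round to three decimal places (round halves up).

0.586

(0,3)P 1/2
(0,4)P 2/3
(0,6)Q 1/2
(1,0)Q 3/3
(1,1)Q 4/4
(1,3)Q 2/5
(1,5)P 2/6
(1,6)Q 2/4
(2,0)Q 3/4
(2,1)Q 5/6
(2,2)Q 5/7
(2,3)P 0/6
(2,4)Q 3/6
(2,5)P 1/5
(2,6)Q 1/3
(3,1)P 1/5
(3,2)Q 4/7
(3,3)Q 5/7
(3,4)Q 4/6
(4,2)P 2/6
(4,3)Q 3/5
(4,5)Q 4/4
(4,6)Q 3/3
(5,1)Q 0/1
(5,3)P 1/2
(5,5)Q 3/3
(5,6)Q 3/3
Sum over 27 agents: 1/2 + 2/3 + 1/2 + 3/3 + 4/4 + 2/5 + 2/6 + 2/4 + 3/4 + 5/6 + 5/7 + 0/6 + 3/6 + 1/5 + 1/3 + 1/5 + 4/7 + 5/7 + 4/6 + 2/6 + 3/5 + 4/4 + 3/3 + 0/1 + 1/2 + 3/3 + 3/3 = 949/60; mean = 949/60 ÷ 27 = 949/1620 = 0.585802… → 0.586.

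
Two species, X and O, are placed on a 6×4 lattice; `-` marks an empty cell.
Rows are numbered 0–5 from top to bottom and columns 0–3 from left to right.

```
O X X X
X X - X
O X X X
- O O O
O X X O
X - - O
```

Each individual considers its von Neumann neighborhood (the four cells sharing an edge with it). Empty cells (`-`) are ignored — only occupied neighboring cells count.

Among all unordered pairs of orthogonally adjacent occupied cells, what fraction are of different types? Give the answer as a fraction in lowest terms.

Scan each occupied cell's neighbors to the right and below so each pair is counted once.
Row 0: O(0,0)–X(0,1)≠ O(0,0)–X(1,0)≠ X(0,1)–X(0,2)= X(0,1)–X(1,1)= X(0,2)–X(0,3)= X(0,3)–X(1,3)=  → 2/6 unlike.
Row 1: X(1,0)–X(1,1)= X(1,0)–O(2,0)≠ X(1,1)–X(2,1)= X(1,3)–X(2,3)=  → 1/4 unlike.
Row 2: O(2,0)–X(2,1)≠ X(2,1)–X(2,2)= X(2,1)–O(3,1)≠ X(2,2)–X(2,3)= X(2,2)–O(3,2)≠ X(2,3)–O(3,3)≠  → 4/6 unlike.
Row 3: O(3,1)–O(3,2)= O(3,1)–X(4,1)≠ O(3,2)–O(3,3)= O(3,2)–X(4,2)≠ O(3,3)–O(4,3)=  → 2/5 unlike.
Row 4: O(4,0)–X(4,1)≠ O(4,0)–X(5,0)≠ X(4,1)–X(4,2)= X(4,2)–O(4,3)≠ O(4,3)–O(5,3)=  → 3/5 unlike.
Total adjacent occupied pairs: 26; unlike-type pairs: 12.
12/26 reduces to 6/13.

6/13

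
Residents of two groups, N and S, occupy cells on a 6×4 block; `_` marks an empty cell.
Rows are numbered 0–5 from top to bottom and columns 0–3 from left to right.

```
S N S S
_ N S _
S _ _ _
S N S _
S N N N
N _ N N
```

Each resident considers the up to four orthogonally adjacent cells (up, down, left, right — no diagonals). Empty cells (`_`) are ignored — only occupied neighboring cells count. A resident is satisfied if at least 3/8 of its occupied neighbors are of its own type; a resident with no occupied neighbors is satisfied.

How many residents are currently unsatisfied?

(0,0)S 0/1 not
(0,1)N 1/3 not
(0,2)S 2/3 satisfied
(0,3)S 1/1 satisfied
(1,1)N 1/2 satisfied
(1,2)S 1/2 satisfied
(2,0)S 1/1 satisfied
(3,0)S 2/3 satisfied
(3,1)N 1/3 not
(3,2)S 0/2 not
(4,0)S 1/3 not
(4,1)N 2/3 satisfied
(4,2)N 3/4 satisfied
(4,3)N 2/2 satisfied
(5,0)N 0/1 not
(5,2)N 2/2 satisfied
(5,3)N 2/2 satisfied
Unsatisfied: (0,0), (0,1), (3,1), (3,2), (4,0), (5,0) — 6 in total.

6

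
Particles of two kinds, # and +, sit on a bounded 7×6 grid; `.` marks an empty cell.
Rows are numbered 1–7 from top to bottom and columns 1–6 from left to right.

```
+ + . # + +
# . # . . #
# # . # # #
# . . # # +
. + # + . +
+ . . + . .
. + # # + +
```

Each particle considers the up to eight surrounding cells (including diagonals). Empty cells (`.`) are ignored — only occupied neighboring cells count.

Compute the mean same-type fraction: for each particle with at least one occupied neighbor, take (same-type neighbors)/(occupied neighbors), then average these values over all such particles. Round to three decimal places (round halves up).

(1,1)+ 1/2
(1,2)+ 1/3
(1,4)# 1/2
(1,5)+ 1/3
(1,6)+ 1/2
(2,1)# 2/4
(2,3)# 3/4
(2,6)# 2/4
(3,1)# 3/3
(3,2)# 4/4
(3,4)# 4/4
(3,5)# 5/6
(3,6)# 3/4
(4,1)# 2/3
(4,4)# 4/5
(4,5)# 4/7
(4,6)+ 1/4
(5,2)+ 1/3
(5,3)# 1/4
(5,4)+ 1/4
(5,6)+ 1/2
(6,1)+ 2/2
(6,4)+ 2/5
(7,2)+ 1/2
(7,3)# 1/3
(7,4)# 1/3
(7,5)+ 2/3
(7,6)+ 1/1
Sum over 28 particles: 1/2 + 1/3 + 1/2 + 1/3 + 1/2 + 2/4 + 3/4 + 2/4 + 3/3 + 4/4 + 4/4 + 5/6 + 3/4 + 2/3 + 4/5 + 4/7 + 1/4 + 1/3 + 1/4 + 1/4 + 1/2 + 2/2 + 2/5 + 1/2 + 1/3 + 1/3 + 2/3 + 1/1 = 6869/420; mean = 6869/420 ÷ 28 = 6869/11760 = 0.584098… → 0.584.

0.584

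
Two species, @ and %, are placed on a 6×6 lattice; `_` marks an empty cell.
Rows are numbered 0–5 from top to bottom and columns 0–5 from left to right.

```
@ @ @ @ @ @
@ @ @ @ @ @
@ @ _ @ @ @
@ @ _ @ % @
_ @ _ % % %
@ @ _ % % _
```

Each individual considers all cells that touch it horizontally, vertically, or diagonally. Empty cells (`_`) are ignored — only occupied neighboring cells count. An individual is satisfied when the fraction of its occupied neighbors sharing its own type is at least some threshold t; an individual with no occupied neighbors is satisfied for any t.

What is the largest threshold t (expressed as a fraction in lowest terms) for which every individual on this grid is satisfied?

Row 0: (0,0)@ 3/3 · (0,1)@ 5/5 · (0,2)@ 5/5 · (0,3)@ 5/5 · (0,4)@ 5/5 · (0,5)@ 3/3
Row 1: (1,0)@ 5/5 · (1,1)@ 7/7 · (1,2)@ 7/7 · (1,3)@ 7/7 · (1,4)@ 8/8 · (1,5)@ 5/5
Row 2: (2,0)@ 5/5 · (2,1)@ 6/6 · (2,3)@ 5/6 · (2,4)@ 7/8 · (2,5)@ 4/5
Row 3: (3,0)@ 4/4 · (3,1)@ 4/4 · (3,3)@ 2/5 · (3,4)% 3/8 · (3,5)@ 2/5
Row 4: (4,1)@ 4/4 · (4,3)% 4/5 · (4,4)% 5/7 · (4,5)% 3/4
Row 5: (5,0)@ 2/2 · (5,1)@ 2/2 · (5,3)% 3/3 · (5,4)% 4/4
The smallest same-type fraction is 3/8 at (3,4), which reduces to 3/8. Any threshold above that leaves this individual unsatisfied.

3/8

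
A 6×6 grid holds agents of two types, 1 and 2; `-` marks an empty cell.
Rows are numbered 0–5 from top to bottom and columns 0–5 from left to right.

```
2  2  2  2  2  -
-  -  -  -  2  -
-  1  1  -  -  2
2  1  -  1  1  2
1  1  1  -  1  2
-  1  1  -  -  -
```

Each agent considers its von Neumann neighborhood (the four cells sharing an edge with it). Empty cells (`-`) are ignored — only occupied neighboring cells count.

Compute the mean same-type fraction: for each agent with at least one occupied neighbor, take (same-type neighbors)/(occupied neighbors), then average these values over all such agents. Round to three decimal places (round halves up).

0.833

(0,0)2 1/1
(0,1)2 2/2
(0,2)2 2/2
(0,3)2 2/2
(0,4)2 2/2
(1,4)2 1/1
(2,1)1 2/2
(2,2)1 1/1
(2,5)2 1/1
(3,0)2 0/2
(3,1)1 2/3
(3,3)1 1/1
(3,4)1 2/3
(3,5)2 2/3
(4,0)1 1/2
(4,1)1 4/4
(4,2)1 2/2
(4,4)1 1/2
(4,5)2 1/2
(5,1)1 2/2
(5,2)1 2/2
Sum over 21 agents: 1/1 + 2/2 + 2/2 + 2/2 + 2/2 + 1/1 + 2/2 + 1/1 + 1/1 + 0/2 + 2/3 + 1/1 + 2/3 + 2/3 + 1/2 + 4/4 + 2/2 + 1/2 + 1/2 + 2/2 + 2/2 = 35/2; mean = 35/2 ÷ 21 = 5/6 = 0.833333… → 0.833.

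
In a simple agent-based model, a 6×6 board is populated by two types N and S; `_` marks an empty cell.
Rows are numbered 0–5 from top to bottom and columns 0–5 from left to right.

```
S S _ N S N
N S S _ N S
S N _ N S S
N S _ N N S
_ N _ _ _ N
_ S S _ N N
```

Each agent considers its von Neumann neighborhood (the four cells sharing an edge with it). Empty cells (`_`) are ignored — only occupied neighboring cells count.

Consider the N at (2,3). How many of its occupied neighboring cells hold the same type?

1

Occupied neighbors of (2,3): (3,3)=N, (2,4)=S.
Same type (N): 1 of 2.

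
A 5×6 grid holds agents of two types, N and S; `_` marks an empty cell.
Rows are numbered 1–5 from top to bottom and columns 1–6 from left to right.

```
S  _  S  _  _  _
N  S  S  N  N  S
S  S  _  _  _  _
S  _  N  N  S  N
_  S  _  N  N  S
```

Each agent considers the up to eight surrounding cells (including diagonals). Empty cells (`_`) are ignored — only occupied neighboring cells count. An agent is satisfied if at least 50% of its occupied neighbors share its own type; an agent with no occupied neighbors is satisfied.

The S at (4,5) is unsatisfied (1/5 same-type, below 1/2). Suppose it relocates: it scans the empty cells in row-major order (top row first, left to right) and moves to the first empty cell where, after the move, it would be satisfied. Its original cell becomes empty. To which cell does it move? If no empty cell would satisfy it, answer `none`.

(1,2)

Vacating (4,5). Empty cells in order:
  (1,2): 4/5 same-type → satisfied — stop here.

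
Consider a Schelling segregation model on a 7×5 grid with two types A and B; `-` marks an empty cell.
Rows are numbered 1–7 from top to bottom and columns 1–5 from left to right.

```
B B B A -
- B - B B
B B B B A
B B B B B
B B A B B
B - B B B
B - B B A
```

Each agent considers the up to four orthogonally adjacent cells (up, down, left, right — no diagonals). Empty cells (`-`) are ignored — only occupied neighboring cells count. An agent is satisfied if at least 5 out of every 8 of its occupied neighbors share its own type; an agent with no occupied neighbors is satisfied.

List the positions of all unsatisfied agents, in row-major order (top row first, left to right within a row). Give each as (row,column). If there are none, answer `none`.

(1,1)B 1/1 ✓
(1,2)B 3/3 ✓
(1,3)B 1/2 ✗
(1,4)A 0/2 ✗
(2,2)B 2/2 ✓
(2,4)B 2/3 ✓
(2,5)B 1/2 ✗
(3,1)B 2/2 ✓
(3,2)B 4/4 ✓
(3,3)B 3/3 ✓
(3,4)B 3/4 ✓
(3,5)A 0/3 ✗
(4,1)B 3/3 ✓
(4,2)B 4/4 ✓
(4,3)B 3/4 ✓
(4,4)B 4/4 ✓
(4,5)B 2/3 ✓
(5,1)B 3/3 ✓
(5,2)B 2/3 ✓
(5,3)A 0/4 ✗
(5,4)B 3/4 ✓
(5,5)B 3/3 ✓
(6,1)B 2/2 ✓
(6,3)B 2/3 ✓
(6,4)B 4/4 ✓
(6,5)B 2/3 ✓
(7,1)B 1/1 ✓
(7,3)B 2/2 ✓
(7,4)B 2/3 ✓
(7,5)A 0/2 ✗

(1,3), (1,4), (2,5), (3,5), (5,3), (7,5)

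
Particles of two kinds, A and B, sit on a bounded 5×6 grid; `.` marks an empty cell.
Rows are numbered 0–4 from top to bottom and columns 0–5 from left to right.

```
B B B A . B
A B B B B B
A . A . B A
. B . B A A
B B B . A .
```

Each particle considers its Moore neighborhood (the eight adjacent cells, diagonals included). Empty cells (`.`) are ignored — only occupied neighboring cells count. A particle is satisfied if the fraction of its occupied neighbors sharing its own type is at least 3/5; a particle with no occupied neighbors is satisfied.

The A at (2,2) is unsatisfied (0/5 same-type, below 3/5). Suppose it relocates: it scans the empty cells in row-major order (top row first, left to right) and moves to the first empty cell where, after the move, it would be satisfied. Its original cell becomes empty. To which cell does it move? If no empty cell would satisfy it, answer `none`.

Vacating (2,2). Empty cells in order:
  (0,4): 1/5 same-type → still unsatisfied.
  (2,1): 2/5 same-type → still unsatisfied.
  (2,3): 1/6 same-type → still unsatisfied.
  (3,0): 1/4 same-type → still unsatisfied.
  (3,2): 0/4 same-type → still unsatisfied.
  (4,3): 2/4 same-type → still unsatisfied.
  (4,5): 3/3 same-type → satisfied — stop here.

(4,5)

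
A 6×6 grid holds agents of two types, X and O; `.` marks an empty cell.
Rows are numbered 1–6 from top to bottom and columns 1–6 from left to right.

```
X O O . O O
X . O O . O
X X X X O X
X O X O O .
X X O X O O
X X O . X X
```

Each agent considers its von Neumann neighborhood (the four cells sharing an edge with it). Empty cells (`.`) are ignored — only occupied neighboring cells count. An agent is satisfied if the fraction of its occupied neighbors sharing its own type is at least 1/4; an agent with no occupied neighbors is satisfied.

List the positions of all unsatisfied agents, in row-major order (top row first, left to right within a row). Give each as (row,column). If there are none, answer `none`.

(3,6), (4,2), (5,4)

(1,1)X 1/2 satisfied
(1,2)O 1/2 satisfied
(1,3)O 2/2 satisfied
(1,5)O 1/1 satisfied
(1,6)O 2/2 satisfied
(2,1)X 2/2 satisfied
(2,3)O 2/3 satisfied
(2,4)O 1/2 satisfied
(2,6)O 1/2 satisfied
(3,1)X 3/3 satisfied
(3,2)X 2/3 satisfied
(3,3)X 3/4 satisfied
(3,4)X 1/4 satisfied
(3,5)O 1/3 satisfied
(3,6)X 0/2 not
(4,1)X 2/3 satisfied
(4,2)O 0/4 not
(4,3)X 1/4 satisfied
(4,4)O 1/4 satisfied
(4,5)O 3/3 satisfied
(5,1)X 3/3 satisfied
(5,2)X 2/4 satisfied
(5,3)O 1/4 satisfied
(5,4)X 0/3 not
(5,5)O 2/4 satisfied
(5,6)O 1/2 satisfied
(6,1)X 2/2 satisfied
(6,2)X 2/3 satisfied
(6,3)O 1/2 satisfied
(6,5)X 1/2 satisfied
(6,6)X 1/2 satisfied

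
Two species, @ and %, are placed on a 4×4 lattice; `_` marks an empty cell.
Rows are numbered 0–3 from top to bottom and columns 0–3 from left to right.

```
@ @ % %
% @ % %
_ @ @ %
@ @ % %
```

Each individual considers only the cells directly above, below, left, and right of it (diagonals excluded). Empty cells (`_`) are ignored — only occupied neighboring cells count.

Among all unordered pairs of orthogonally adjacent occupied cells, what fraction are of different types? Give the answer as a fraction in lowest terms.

8/21

Scan each occupied cell's neighbors to the right and below so each pair is counted once.
Row 0: @(0,0)–@(0,1)= @(0,0)–%(1,0)≠ @(0,1)–%(0,2)≠ @(0,1)–@(1,1)= %(0,2)–%(0,3)= %(0,2)–%(1,2)= %(0,3)–%(1,3)=  → 2/7 unlike.
Row 1: %(1,0)–@(1,1)≠ @(1,1)–%(1,2)≠ @(1,1)–@(2,1)= %(1,2)–%(1,3)= %(1,2)–@(2,2)≠ %(1,3)–%(2,3)=  → 3/6 unlike.
Row 2: @(2,1)–@(2,2)= @(2,1)–@(3,1)= @(2,2)–%(2,3)≠ @(2,2)–%(3,2)≠ %(2,3)–%(3,3)=  → 2/5 unlike.
Row 3: @(3,0)–@(3,1)= @(3,1)–%(3,2)≠ %(3,2)–%(3,3)=  → 1/3 unlike.
Total adjacent occupied pairs: 21; unlike-type pairs: 8.
8/21 is already in lowest terms.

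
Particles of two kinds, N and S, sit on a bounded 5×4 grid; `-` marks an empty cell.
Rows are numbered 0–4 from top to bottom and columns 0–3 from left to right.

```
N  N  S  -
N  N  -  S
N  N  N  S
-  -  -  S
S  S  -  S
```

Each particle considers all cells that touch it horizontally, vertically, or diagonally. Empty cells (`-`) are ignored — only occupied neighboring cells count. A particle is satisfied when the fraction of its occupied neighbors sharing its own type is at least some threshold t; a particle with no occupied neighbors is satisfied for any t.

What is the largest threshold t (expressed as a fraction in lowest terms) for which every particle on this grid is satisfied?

1/3

(0,0)N 3/3
(0,1)N 3/4
(0,2)S 1/3
(1,0)N 5/5
(1,1)N 6/7
(1,3)S 2/3
(2,0)N 3/3
(2,1)N 4/4
(2,2)N 2/5
(2,3)S 2/3
(3,3)S 2/3
(4,0)S 1/1
(4,1)S 1/1
(4,3)S 1/1
The smallest same-type fraction is 1/3 at (0,2), which reduces to 1/3. Any threshold above that leaves this particle unsatisfied.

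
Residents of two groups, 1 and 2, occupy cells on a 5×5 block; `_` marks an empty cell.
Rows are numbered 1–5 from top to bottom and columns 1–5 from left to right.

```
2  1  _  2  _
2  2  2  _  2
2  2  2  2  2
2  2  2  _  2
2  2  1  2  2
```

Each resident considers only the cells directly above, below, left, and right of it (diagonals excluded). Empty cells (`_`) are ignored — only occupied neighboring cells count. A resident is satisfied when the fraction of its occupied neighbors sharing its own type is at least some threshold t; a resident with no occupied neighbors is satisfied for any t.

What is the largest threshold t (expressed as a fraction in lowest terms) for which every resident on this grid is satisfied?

0/1

(1,1)2 1/2
(1,2)1 0/2
(1,4)2 — no occupied neighbors
(2,1)2 3/3
(2,2)2 3/4
(2,3)2 2/2
(2,5)2 1/1
(3,1)2 3/3
(3,2)2 4/4
(3,3)2 4/4
(3,4)2 2/2
(3,5)2 3/3
(4,1)2 3/3
(4,2)2 4/4
(4,3)2 2/3
(4,5)2 2/2
(5,1)2 2/2
(5,2)2 2/3
(5,3)1 0/3
(5,4)2 1/2
(5,5)2 2/2
The smallest same-type fraction is 0/2 at (1,2), which reduces to 0/1. Any threshold above that leaves this resident unsatisfied.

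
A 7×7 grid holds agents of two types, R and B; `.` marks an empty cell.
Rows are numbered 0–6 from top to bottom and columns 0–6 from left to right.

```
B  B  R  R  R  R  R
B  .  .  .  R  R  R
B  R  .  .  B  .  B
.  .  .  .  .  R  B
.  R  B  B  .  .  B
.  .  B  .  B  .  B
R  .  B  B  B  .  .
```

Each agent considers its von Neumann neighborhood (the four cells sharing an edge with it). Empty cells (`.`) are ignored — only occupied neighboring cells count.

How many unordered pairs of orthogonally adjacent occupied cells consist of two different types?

Scan each occupied cell's neighbors to the right and below so each pair is counted once.
Row 0: B(0,0)–B(0,1)= B(0,0)–B(1,0)= B(0,1)–R(0,2)≠ R(0,2)–R(0,3)= R(0,3)–R(0,4)= R(0,4)–R(0,5)= R(0,4)–R(1,4)= R(0,5)–R(0,6)= R(0,5)–R(1,5)= R(0,6)–R(1,6)=  → 1/10 unlike.
Row 1: B(1,0)–B(2,0)= R(1,4)–R(1,5)= R(1,4)–B(2,4)≠ R(1,5)–R(1,6)= R(1,6)–B(2,6)≠  → 2/5 unlike.
Row 2: B(2,0)–R(2,1)≠ B(2,6)–B(3,6)=  → 1/2 unlike.
Row 3: R(3,5)–B(3,6)≠ B(3,6)–B(4,6)=  → 1/2 unlike.
Row 4: R(4,1)–B(4,2)≠ B(4,2)–B(4,3)= B(4,2)–B(5,2)= B(4,6)–B(5,6)=  → 1/4 unlike.
Row 5: B(5,2)–B(6,2)= B(5,4)–B(6,4)=  → 0/2 unlike.
Row 6: B(6,2)–B(6,3)= B(6,3)–B(6,4)=  → 0/2 unlike.
Total adjacent occupied pairs: 27; unlike-type pairs: 6.

6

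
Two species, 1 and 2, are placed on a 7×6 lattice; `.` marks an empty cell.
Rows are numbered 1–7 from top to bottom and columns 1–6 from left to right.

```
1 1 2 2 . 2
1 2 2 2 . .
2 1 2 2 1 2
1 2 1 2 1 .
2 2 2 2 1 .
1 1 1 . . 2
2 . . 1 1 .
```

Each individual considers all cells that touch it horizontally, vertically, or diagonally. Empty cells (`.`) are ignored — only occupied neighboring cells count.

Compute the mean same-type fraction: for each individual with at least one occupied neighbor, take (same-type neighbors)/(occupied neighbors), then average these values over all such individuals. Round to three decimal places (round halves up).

0.453

(1,1)1 2/3
(1,2)1 2/5
(1,3)2 4/5
(1,4)2 3/3
(1,6)2 — no occupied neighbors
(2,1)1 3/5
(2,2)2 4/8
(2,3)2 6/8
(2,4)2 5/6
(3,1)2 2/5
(3,2)1 3/8
(3,3)2 6/8
(3,4)2 4/7
(3,5)1 1/5
(3,6)2 0/2
(4,1)1 1/5
(4,2)2 5/8
(4,3)1 1/8
(4,4)2 4/8
(4,5)1 2/6
(5,1)2 2/5
(5,2)2 3/8
(5,3)2 4/7
(5,4)2 2/6
(5,5)1 1/4
(6,1)1 1/4
(6,2)1 2/6
(6,3)1 2/5
(6,6)2 0/2
(7,1)2 0/2
(7,4)1 2/2
(7,5)1 1/2
Sum over 31 individuals: 2/3 + 2/5 + 4/5 + 3/3 + 3/5 + 4/8 + 6/8 + 5/6 + 2/5 + 3/8 + 6/8 + 4/7 + 1/5 + 0/2 + 1/5 + 5/8 + 1/8 + 4/8 + 2/6 + 2/5 + 3/8 + 4/7 + 2/6 + 1/4 + 1/4 + 2/6 + 2/5 + 0/2 + 0/2 + 2/2 + 1/2 = 983/70; mean = 983/70 ÷ 31 = 983/2170 = 0.452995… → 0.453.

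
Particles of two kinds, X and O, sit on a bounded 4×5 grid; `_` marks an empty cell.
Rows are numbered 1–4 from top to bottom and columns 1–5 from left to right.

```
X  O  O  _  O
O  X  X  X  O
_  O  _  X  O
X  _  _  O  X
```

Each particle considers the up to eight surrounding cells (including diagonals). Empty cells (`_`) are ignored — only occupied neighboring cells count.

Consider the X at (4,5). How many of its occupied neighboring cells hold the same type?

1

Occupied neighbors of (4,5): (3,4)=X, (3,5)=O, (4,4)=O.
Same type (X): 1 of 3.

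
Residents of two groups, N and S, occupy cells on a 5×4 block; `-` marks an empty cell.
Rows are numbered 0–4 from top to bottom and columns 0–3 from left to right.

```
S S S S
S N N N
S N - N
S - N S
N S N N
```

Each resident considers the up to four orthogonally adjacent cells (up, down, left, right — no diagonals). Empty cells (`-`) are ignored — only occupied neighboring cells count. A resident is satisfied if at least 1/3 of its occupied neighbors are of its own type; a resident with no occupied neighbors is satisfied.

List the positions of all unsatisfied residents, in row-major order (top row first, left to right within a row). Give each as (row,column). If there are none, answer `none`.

Row 0: (0,0)S 2/2 ✓ · (0,1)S 2/3 ✓ · (0,2)S 2/3 ✓ · (0,3)S 1/2 ✓
Row 1: (1,0)S 2/3 ✓ · (1,1)N 2/4 ✓ · (1,2)N 2/3 ✓ · (1,3)N 2/3 ✓
Row 2: (2,0)S 2/3 ✓ · (2,1)N 1/2 ✓ · (2,3)N 1/2 ✓
Row 3: (3,0)S 1/2 ✓ · (3,2)N 1/2 ✓ · (3,3)S 0/3 ✗
Row 4: (4,0)N 0/2 ✗ · (4,1)S 0/2 ✗ · (4,2)N 2/3 ✓ · (4,3)N 1/2 ✓

(3,3), (4,0), (4,1)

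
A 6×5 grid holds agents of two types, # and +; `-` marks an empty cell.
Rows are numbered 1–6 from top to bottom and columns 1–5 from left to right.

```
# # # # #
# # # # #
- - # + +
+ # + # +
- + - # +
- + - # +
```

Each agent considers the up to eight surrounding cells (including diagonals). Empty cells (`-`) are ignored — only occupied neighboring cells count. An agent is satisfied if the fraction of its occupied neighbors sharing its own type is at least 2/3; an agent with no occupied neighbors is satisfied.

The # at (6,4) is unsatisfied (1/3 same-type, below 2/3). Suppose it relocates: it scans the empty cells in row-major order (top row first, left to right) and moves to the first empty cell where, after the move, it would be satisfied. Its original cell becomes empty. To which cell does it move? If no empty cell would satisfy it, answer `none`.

Vacating (6,4). Empty cells in order:
  (3,1): 3/4 same-type → satisfied — stop here.

(3,1)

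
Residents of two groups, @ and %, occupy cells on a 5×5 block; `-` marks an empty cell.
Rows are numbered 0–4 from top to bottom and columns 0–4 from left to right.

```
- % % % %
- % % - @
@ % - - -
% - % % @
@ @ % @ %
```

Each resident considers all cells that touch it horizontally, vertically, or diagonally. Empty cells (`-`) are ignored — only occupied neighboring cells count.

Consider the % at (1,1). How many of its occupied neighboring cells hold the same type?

4

Occupied neighbors of (1,1): (0,1)=%, (0,2)=%, (1,2)=%, (2,0)=@, (2,1)=%.
Same type (%): 4 of 5.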